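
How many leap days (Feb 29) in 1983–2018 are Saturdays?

Leap years in 1983–2018: 9 of them.
Feb 29 weekday advances by 5 (mod 7) from one leap year to the next four years later (or differs when a century non-leap intervenes).
Leap-day weekdays: 1984:Wed 1988:Mon 1992:Sat✓ 1996:Thu 2000:Tue 2004:Sun 2008:Fri 2012:Wed 2016:Mon
Saturday: 1992 → 1.

1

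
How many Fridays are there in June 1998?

June 1998 has 30 days and begins on Monday.
The first Friday is June 5.
Fridays fall on 5, 12, 19, 26 — that's 4.

4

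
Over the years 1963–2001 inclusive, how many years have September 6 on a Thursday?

5

Track September 6's weekday year by year (advancing +1, or +2 across a Feb 29):
  1963: Fri  1964: Sun (+2)  1965: Mon (+1)  1966: Tue (+1)  1967: Wed (+1)
  1968: Fri (+2)  1969: Sat (+1)  1970: Sun (+1)  1971: Mon (+1)  1972: Wed (+2)
  1973: Thu (+1) ✓  1974: Fri (+1)  1975: Sat (+1)  1976: Mon (+2)  … (11 more years) …
  1988: Tue (+2)  1989: Wed (+1)  1990: Thu (+1) ✓  1991: Fri (+1)  1992: Sun (+2)
  1993: Mon (+1)  1994: Tue (+1)  1995: Wed (+1)  1996: Fri (+2)  1997: Sat (+1)
  1998: Sun (+1)  1999: Mon (+1)  2000: Wed (+2)  2001: Thu (+1) ✓
Thursday years: 1973, 1979, 1984, 1990, 2001 — 5 in total.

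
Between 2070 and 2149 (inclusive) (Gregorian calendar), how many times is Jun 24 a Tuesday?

Track Jun 24's weekday year by year (advancing +1, or +2 across a Feb 29):
  2070: Tue ✓  2071: Wed (+1)  2072: Fri (+2)  2073: Sat (+1)  2074: Sun (+1)
  2075: Mon (+1)  2076: Wed (+2)  2077: Thu (+1)  2078: Fri (+1)  2079: Sat (+1)
  2080: Mon (+2)  2081: Tue (+1) ✓  2082: Wed (+1)  2083: Thu (+1)  … (52 more years) …
  2136: Sun (+2)  2137: Mon (+1)  2138: Tue (+1) ✓  2139: Wed (+1)  2140: Fri (+2)
  2141: Sat (+1)  2142: Sun (+1)  2143: Mon (+1)  2144: Wed (+2)  2145: Thu (+1)
  2146: Fri (+1)  2147: Sat (+1)  2148: Mon (+2)  2149: Tue (+1) ✓
Tuesday years: 2070, 2081, 2087, 2092, 2098, 2104, 2110, 2121, 2127, 2132, 2138, 2149 — 12 in total.

12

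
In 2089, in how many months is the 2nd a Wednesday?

3

Check the 2nd of each month of 2089: Jan 2: Sun, Feb 2: Wed, Mar 2: Wed, Apr 2: Sat, May 2: Mon, Jun 2: Thu, Jul 2: Sat, Aug 2: Tue, Sep 2: Fri, Oct 2: Sun, Nov 2: Wed, Dec 2: Fri.
Wednesday occurs in February, March, November — 3 months.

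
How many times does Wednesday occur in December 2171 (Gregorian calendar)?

4

December 2171 has 31 days and begins on Sunday.
The first Wednesday is December 4.
Wednesdays fall on 4, 11, 18, 25 — that's 4.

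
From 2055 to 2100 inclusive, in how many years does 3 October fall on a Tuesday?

6

Track 3 October's weekday year by year (advancing +1, or +2 across a Feb 29):
  2055: Sun  2056: Tue (+2) ✓  2057: Wed (+1)  2058: Thu (+1)  2059: Fri (+1)
  2060: Sun (+2)  2061: Mon (+1)  2062: Tue (+1) ✓  2063: Wed (+1)  2064: Fri (+2)
  2065: Sat (+1)  2066: Sun (+1)  2067: Mon (+1)  2068: Wed (+2)  … (18 more years) …
  2087: Fri (+1)  2088: Sun (+2)  2089: Mon (+1)  2090: Tue (+1) ✓  2091: Wed (+1)
  2092: Fri (+2)  2093: Sat (+1)  2094: Sun (+1)  2095: Mon (+1)  2096: Wed (+2)
  2097: Thu (+1)  2098: Fri (+1)  2099: Sat (+1)  2100: Sun (+1)
Tuesday years: 2056, 2062, 2073, 2079, 2084, 2090 — 6 in total.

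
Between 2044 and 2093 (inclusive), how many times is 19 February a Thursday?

7

Track 19 February's weekday year by year (advancing +1, or +2 across a Feb 29):
  2044: Fri  2045: Sun (+2)  2046: Mon (+1)  2047: Tue (+1)  2048: Wed (+1)
  2049: Fri (+2)  2050: Sat (+1)  2051: Sun (+1)  2052: Mon (+1)  2053: Wed (+2)
  2054: Thu (+1) ✓  2055: Fri (+1)  2056: Sat (+1)  2057: Mon (+2)  … (22 more years) …
  2080: Mon (+1)  2081: Wed (+2)  2082: Thu (+1) ✓  2083: Fri (+1)  2084: Sat (+1)
  2085: Mon (+2)  2086: Tue (+1)  2087: Wed (+1)  2088: Thu (+1) ✓  2089: Sat (+2)
  2090: Sun (+1)  2091: Mon (+1)  2092: Tue (+1)  2093: Thu (+2) ✓
Thursday years: 2054, 2060, 2065, 2071, 2082, 2088, 2093 — 7 in total.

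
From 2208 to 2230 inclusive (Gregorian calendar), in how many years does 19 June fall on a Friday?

Track 19 June's weekday year by year (advancing +1, or +2 across a Feb 29):
  2208: Sun  2209: Mon (+1)  2210: Tue (+1)  2211: Wed (+1)  2212: Fri (+2) ✓
  2213: Sat (+1)  2214: Sun (+1)  2215: Mon (+1)  2216: Wed (+2)  2217: Thu (+1)
  2218: Fri (+1) ✓  2219: Sat (+1)  2220: Mon (+2)  2221: Tue (+1)  2222: Wed (+1)
  2223: Thu (+1)  2224: Sat (+2)  2225: Sun (+1)  2226: Mon (+1)  2227: Tue (+1)
  2228: Thu (+2)  2229: Fri (+1) ✓  2230: Sat (+1)
Friday years: 2212, 2218, 2229 — 3 in total.

3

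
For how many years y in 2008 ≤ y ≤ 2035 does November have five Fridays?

November has 30 days; it has five Fridays when Friday falls among the first (month-length − 28) days — i.e. when November 1 is one of Friday/Thursday.
November 1 by year: 2008:Sat 2009:Sun 2010:Mon 2011:Tue 2012:Thu✓ 2013:Fri✓ 2014:Sat 2015:Sun 2016:Tue 2017:Wed 2018:Thu✓ 2019:Fri✓ 2020:Sun 2021:Mon 2022:Tue 2023:Wed 2024:Fri✓ 2025:Sat 2026:Sun 2027:Mon 2028:Wed 2029:Thu✓ 2030:Fri✓ 2031:Sat 2032:Mon 2033:Tue 2034:Wed 2035:Thu✓
Years with five Fridays: 2012, 2013, 2018, 2019, 2024, 2029, 2030, 2035 → 8.

8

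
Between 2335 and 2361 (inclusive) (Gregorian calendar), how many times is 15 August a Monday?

Track 15 August's weekday year by year (advancing +1, or +2 across a Feb 29):
  2335: Thu  2336: Sat (+2)  2337: Sun (+1)  2338: Mon (+1) ✓  2339: Tue (+1)
  2340: Thu (+2)  2341: Fri (+1)  2342: Sat (+1)  2343: Sun (+1)  2344: Tue (+2)
  2345: Wed (+1)  2346: Thu (+1)  2347: Fri (+1)  2348: Sun (+2)  2349: Mon (+1) ✓
  2350: Tue (+1)  2351: Wed (+1)  2352: Fri (+2)  2353: Sat (+1)  2354: Sun (+1)
  2355: Mon (+1) ✓  2356: Wed (+2)  2357: Thu (+1)  2358: Fri (+1)  2359: Sat (+1)
  2360: Mon (+2) ✓  2361: Tue (+1)
Monday years: 2338, 2349, 2355, 2360 — 4 in total.

4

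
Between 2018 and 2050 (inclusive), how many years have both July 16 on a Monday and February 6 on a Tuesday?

4

Check each year's weekday for July 16 and February 6:
  2018: Mon/Tue ✓  2019: Tue/Wed  2020: Thu/Thu  2021: Fri/Sat  2022: Sat/Sun  2023: Sun/Mon  2024: Tue/Tue  2025: Wed/Thu  2026: Thu/Fri  2027: Fri/Sat  2028: Sun/Sun  2029: Mon/Tue ✓  2030: Tue/Wed  2031: Wed/Thu  …(5 more)…  2037: Thu/Fri  2038: Fri/Sat  2039: Sat/Sun  2040: Mon/Mon  2041: Tue/Wed  2042: Wed/Thu  2043: Thu/Fri  2044: Sat/Sat  2045: Sun/Mon  2046: Mon/Tue ✓  2047: Tue/Wed  2048: Thu/Thu  2049: Fri/Sat  2050: Sat/Sun
Both conditions hold in: 2018, 2029, 2035, 2046 — 4.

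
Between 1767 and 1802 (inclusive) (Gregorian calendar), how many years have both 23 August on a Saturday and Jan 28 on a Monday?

Check each year's weekday for 23 August and Jan 28:
  1767: Sun/Wed  1768: Tue/Thu  1769: Wed/Sat  1770: Thu/Sun  1771: Fri/Mon  1772: Sun/Tue  1773: Mon/Thu  1774: Tue/Fri  1775: Wed/Sat  1776: Fri/Sun  1777: Sat/Tue  1778: Sun/Wed  1779: Mon/Thu  1780: Wed/Fri  …(8 more)…  1789: Sun/Wed  1790: Mon/Thu  1791: Tue/Fri  1792: Thu/Sat  1793: Fri/Mon  1794: Sat/Tue  1795: Sun/Wed  1796: Tue/Thu  1797: Wed/Sat  1798: Thu/Sun  1799: Fri/Mon  1800: Sat/Tue  1801: Sun/Wed  1802: Mon/Thu
Both conditions hold in: 1788 — 1.

1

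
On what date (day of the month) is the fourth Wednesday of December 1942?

December 1, 1942 is a Tuesday, so the first Wednesday is the 2nd.
The fourth Wednesday is 2 + 21 = 23.

23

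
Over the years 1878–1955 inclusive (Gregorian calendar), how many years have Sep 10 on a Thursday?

Track Sep 10's weekday year by year (advancing +1, or +2 across a Feb 29):
  1878: Tue  1879: Wed (+1)  1880: Fri (+2)  1881: Sat (+1)  1882: Sun (+1)
  1883: Mon (+1)  1884: Wed (+2)  1885: Thu (+1) ✓  1886: Fri (+1)  1887: Sat (+1)
  1888: Mon (+2)  1889: Tue (+1)  1890: Wed (+1)  1891: Thu (+1) ✓  … (50 more years) …
  1942: Thu (+1) ✓  1943: Fri (+1)  1944: Sun (+2)  1945: Mon (+1)  1946: Tue (+1)
  1947: Wed (+1)  1948: Fri (+2)  1949: Sat (+1)  1950: Sun (+1)  1951: Mon (+1)
  1952: Wed (+2)  1953: Thu (+1) ✓  1954: Fri (+1)  1955: Sat (+1)
Thursday years: 1885, 1891, 1896, 1903, 1908, 1914, 1925, 1931, 1936, 1942, 1953 — 11 in total.

11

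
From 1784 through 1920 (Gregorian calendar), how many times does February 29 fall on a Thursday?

4

Leap years in 1784–1920: 33 of them.
Feb 29 weekday advances by 5 (mod 7) from one leap year to the next four years later (or differs when a century non-leap intervenes).
Leap-day weekdays: 1784:Sun 1788:Fri 1792:Wed 1796:Mon 1804:Wed 1808:Mon 1812:Sat 1816:Thu✓ 1820:Tue 1824:Sun 1828:Fri 1832:Wed 1836:Mon …(7 more)… 1868:Sat 1872:Thu✓ 1876:Tue 1880:Sun 1884:Fri 1888:Wed 1892:Mon 1896:Sat 1904:Mon 1908:Sat 1912:Thu✓ 1916:Tue 1920:Sun
Thursday: 1816, 1844, 1872, 1912 → 4.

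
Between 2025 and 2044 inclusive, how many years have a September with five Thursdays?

6

September has 30 days; it has five Thursdays when Thursday falls among the first (month-length − 28) days — i.e. when September 1 is one of Thursday/Wednesday.
September 1 by year: 2025:Mon 2026:Tue 2027:Wed✓ 2028:Fri 2029:Sat 2030:Sun 2031:Mon 2032:Wed✓ 2033:Thu✓ 2034:Fri 2035:Sat 2036:Mon 2037:Tue 2038:Wed✓ 2039:Thu✓ 2040:Sat 2041:Sun 2042:Mon 2043:Tue 2044:Thu✓
Years with five Thursdays: 2027, 2032, 2033, 2038, 2039, 2044 → 6.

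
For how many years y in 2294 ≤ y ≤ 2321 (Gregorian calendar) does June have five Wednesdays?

June has 30 days; it has five Wednesdays when Wednesday falls among the first (month-length − 28) days — i.e. when June 1 is one of Wednesday/Tuesday.
June 1 by year: 2294:Fri 2295:Sat 2296:Mon 2297:Tue✓ 2298:Wed✓ 2299:Thu 2300:Fri 2301:Sat 2302:Sun 2303:Mon 2304:Wed✓ 2305:Thu 2306:Fri 2307:Sat 2308:Mon 2309:Tue✓ 2310:Wed✓ 2311:Thu 2312:Sat 2313:Sun 2314:Mon 2315:Tue✓ 2316:Thu 2317:Fri 2318:Sat 2319:Sun 2320:Tue✓ 2321:Wed✓
Years with five Wednesdays: 2297, 2298, 2304, 2309, 2310, 2315, 2320, 2321 → 8.

8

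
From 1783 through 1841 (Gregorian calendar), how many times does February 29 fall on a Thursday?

1

Leap years in 1783–1841: 14 of them.
Feb 29 weekday advances by 5 (mod 7) from one leap year to the next four years later (or differs when a century non-leap intervenes).
Leap-day weekdays: 1784:Sun 1788:Fri 1792:Wed 1796:Mon 1804:Wed 1808:Mon 1812:Sat 1816:Thu✓ 1820:Tue 1824:Sun 1828:Fri 1832:Wed 1836:Mon 1840:Sat
Thursday: 1816 → 1.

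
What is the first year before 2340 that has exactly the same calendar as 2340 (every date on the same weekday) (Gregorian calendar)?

2312

Two years share a calendar iff Jan 1 falls on the same weekday and both are leap or both are common. 2340: Jan 1 is Monday, leap year.
2339: Jan 1 Sunday, common
2338: Jan 1 Saturday, common
2337: Jan 1 Friday, common
2336: Jan 1 Wednesday, leap
2335: Jan 1 Tuesday, common
2334: Jan 1 Monday, common
2333: Jan 1 Sunday, common
2332: Jan 1 Friday, leap
2331: Jan 1 Thursday, common
2330: Jan 1 Wednesday, common
2329: Jan 1 Tuesday, common
2328: Jan 1 Sunday, leap
2327: Jan 1 Saturday, common
2326: Jan 1 Friday, common
2325: Jan 1 Thursday, common
2324: Jan 1 Tuesday, leap
2323: Jan 1 Monday, common
2322: Jan 1 Sunday, common
2321: Jan 1 Saturday, common
2320: Jan 1 Thursday, leap
2319: Jan 1 Wednesday, common
2318: Jan 1 Tuesday, common
2317: Jan 1 Monday, common
2316: Jan 1 Saturday, leap
2315: Jan 1 Friday, common
2314: Jan 1 Thursday, common
2313: Jan 1 Wednesday, common
2312: Jan 1 Monday, leap
2312 matches on both conditions.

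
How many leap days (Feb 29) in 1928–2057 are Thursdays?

Leap years in 1928–2057: 33 of them.
Feb 29 weekday advances by 5 (mod 7) from one leap year to the next four years later (or differs when a century non-leap intervenes).
Leap-day weekdays: 1928:Wed 1932:Mon 1936:Sat 1940:Thu✓ 1944:Tue 1948:Sun 1952:Fri 1956:Wed 1960:Mon 1964:Sat 1968:Thu✓ 1972:Tue 1976:Sun …(7 more)… 2008:Fri 2012:Wed 2016:Mon 2020:Sat 2024:Thu✓ 2028:Tue 2032:Sun 2036:Fri 2040:Wed 2044:Mon 2048:Sat 2052:Thu✓ 2056:Tue
Thursday: 1940, 1968, 1996, 2024, 2052 → 5.

5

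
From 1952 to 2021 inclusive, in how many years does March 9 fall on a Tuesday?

10

Track March 9's weekday year by year (advancing +1, or +2 across a Feb 29):
  1952: Sun  1953: Mon (+1)  1954: Tue (+1) ✓  1955: Wed (+1)  1956: Fri (+2)
  1957: Sat (+1)  1958: Sun (+1)  1959: Mon (+1)  1960: Wed (+2)  1961: Thu (+1)
  1962: Fri (+1)  1963: Sat (+1)  1964: Mon (+2)  1965: Tue (+1) ✓  … (42 more years) …
  2008: Sun (+2)  2009: Mon (+1)  2010: Tue (+1) ✓  2011: Wed (+1)  2012: Fri (+2)
  2013: Sat (+1)  2014: Sun (+1)  2015: Mon (+1)  2016: Wed (+2)  2017: Thu (+1)
  2018: Fri (+1)  2019: Sat (+1)  2020: Mon (+2)  2021: Tue (+1) ✓
Tuesday years: 1954, 1965, 1971, 1976, 1982, 1993, 1999, 2004, 2010, 2021 — 10 in total.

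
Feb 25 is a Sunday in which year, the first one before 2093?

From one year to the next, a fixed date's weekday advances by 1, or by 2 when a Feb 29 lies between the two dates.
2093: February 25 is Wednesday.
2092: Monday (−2)
2091: Sunday (−1)
Feb 25 falls on a Sunday in 2091.

2091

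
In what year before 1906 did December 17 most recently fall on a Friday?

From one year to the next, a fixed date's weekday advances by 1, or by 2 when a Feb 29 lies between the two dates.
1906: December 17 is Monday.
1905: Sunday (−1)
1904: Saturday (−1)
1903: Thursday (−2)
1902: Wednesday (−1)
1901: Tuesday (−1)
1900: Monday (−1)
1899: Sunday (−1)
1898: Saturday (−1)
1897: Friday (−1)
December 17 falls on a Friday in 1897.

1897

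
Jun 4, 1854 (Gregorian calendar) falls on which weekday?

January 1, 1854 is a Sunday.
June 4 is day 155 of the year, i.e. 154 days after Jan 1.
154 mod 7 = 0, so advance 0 weekdays from Sunday: Sunday.

Sunday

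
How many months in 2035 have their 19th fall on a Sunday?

1

Check the 19th of each month of 2035: Jan 19: Fri, Feb 19: Mon, Mar 19: Mon, Apr 19: Thu, May 19: Sat, Jun 19: Tue, Jul 19: Thu, Aug 19: Sun, Sep 19: Wed, Oct 19: Fri, Nov 19: Mon, Dec 19: Wed.
Sunday occurs in August — 1 month.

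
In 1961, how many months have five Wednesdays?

A month of length L has five Wednesdays iff its first Wednesday is on day ≤ L−28 (so day 1–3 in a 31-day month, 1–2 in a 30-day month, day 1 in a leap February).
Checking each month of 1961: Jan starts Sun (31d); Feb starts Wed (28d); Mar starts Wed (31d) ✓; Apr starts Sat (30d); May starts Mon (31d) ✓; Jun starts Thu (30d); Jul starts Sat (31d); Aug starts Tue (31d) ✓; Sep starts Fri (30d); Oct starts Sun (31d); Nov starts Wed (30d) ✓; Dec starts Fri (31d).
Five-Wednesday months: March, May, August, November → 4.

4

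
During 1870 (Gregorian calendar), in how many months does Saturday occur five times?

A month of length L has five Saturdays iff its first Saturday is on day ≤ L−28 (so day 1–3 in a 31-day month, 1–2 in a 30-day month, day 1 in a leap February).
Checking each month of 1870: Jan starts Sat (31d) ✓; Feb starts Tue (28d); Mar starts Tue (31d); Apr starts Fri (30d) ✓; May starts Sun (31d); Jun starts Wed (30d); Jul starts Fri (31d) ✓; Aug starts Mon (31d); Sep starts Thu (30d); Oct starts Sat (31d) ✓; Nov starts Tue (30d); Dec starts Thu (31d) ✓.
Five-Saturday months: January, April, July, October, December → 5.

5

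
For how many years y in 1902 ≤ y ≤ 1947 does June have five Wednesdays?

12

June has 30 days; it has five Wednesdays when Wednesday falls among the first (month-length − 28) days — i.e. when June 1 is one of Wednesday/Tuesday.
June 1 by year: 1902:Sun 1903:Mon 1904:Wed✓ 1905:Thu 1906:Fri 1907:Sat 1908:Mon 1909:Tue✓ 1910:Wed✓ 1911:Thu 1912:Sat 1913:Sun 1914:Mon 1915:Tue✓ 1916:Thu …(16 more)… 1933:Thu 1934:Fri 1935:Sat 1936:Mon 1937:Tue✓ 1938:Wed✓ 1939:Thu 1940:Sat 1941:Sun 1942:Mon 1943:Tue✓ 1944:Thu 1945:Fri 1946:Sat 1947:Sun
Years with five Wednesdays: 1904, 1909, 1910, 1915, 1920, 1921, 1926, 1927, 1932, 1937, 1938, 1943 → 12.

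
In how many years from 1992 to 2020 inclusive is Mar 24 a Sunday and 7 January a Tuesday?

Check each year's weekday for Mar 24 and 7 January:
  1992: Tue/Tue  1993: Wed/Thu  1994: Thu/Fri  1995: Fri/Sat  1996: Sun/Sun  1997: Mon/Tue  1998: Tue/Wed  1999: Wed/Thu  2000: Fri/Fri  2001: Sat/Sun  2002: Sun/Mon  2003: Mon/Tue  2004: Wed/Wed  2005: Thu/Fri  2006: Fri/Sat  2007: Sat/Sun  2008: Mon/Mon  2009: Tue/Wed  2010: Wed/Thu  2011: Thu/Fri  2012: Sat/Sat  2013: Sun/Mon  2014: Mon/Tue  2015: Tue/Wed  2016: Thu/Thu  2017: Fri/Sat  2018: Sat/Sun  2019: Sun/Mon  2020: Tue/Tue
Both conditions hold in: no year — 0.

0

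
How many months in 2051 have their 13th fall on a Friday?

2

Check the 13th of each month of 2051: Jan 13: Fri, Feb 13: Mon, Mar 13: Mon, Apr 13: Thu, May 13: Sat, Jun 13: Tue, Jul 13: Thu, Aug 13: Sun, Sep 13: Wed, Oct 13: Fri, Nov 13: Mon, Dec 13: Wed.
Friday occurs in January, October — 2 months.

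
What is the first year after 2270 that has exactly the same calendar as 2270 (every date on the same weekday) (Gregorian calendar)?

2281

Two years share a calendar iff Jan 1 falls on the same weekday and both are leap or both are common. 2270: Jan 1 is Saturday, common year.
2271: Jan 1 Sunday, common
2272: Jan 1 Monday, leap
2273: Jan 1 Wednesday, common
2274: Jan 1 Thursday, common
2275: Jan 1 Friday, common
2276: Jan 1 Saturday, leap
2277: Jan 1 Monday, common
2278: Jan 1 Tuesday, common
2279: Jan 1 Wednesday, common
2280: Jan 1 Thursday, leap
2281: Jan 1 Saturday, common
2281 matches on both conditions.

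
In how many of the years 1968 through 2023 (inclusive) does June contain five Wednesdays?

June has 30 days; it has five Wednesdays when Wednesday falls among the first (month-length − 28) days — i.e. when June 1 is one of Wednesday/Tuesday.
June 1 by year: 1968:Sat 1969:Sun 1970:Mon 1971:Tue✓ 1972:Thu 1973:Fri 1974:Sat 1975:Sun 1976:Tue✓ 1977:Wed✓ 1978:Thu 1979:Fri 1980:Sun 1981:Mon 1982:Tue✓ …(26 more)… 2009:Mon 2010:Tue✓ 2011:Wed✓ 2012:Fri 2013:Sat 2014:Sun 2015:Mon 2016:Wed✓ 2017:Thu 2018:Fri 2019:Sat 2020:Mon 2021:Tue✓ 2022:Wed✓ 2023:Thu
Years with five Wednesdays: 1971, 1976, 1977, 1982, 1983, 1988, 1993, 1994, 1999, 2004, 2005, 2010, 2011, 2016, 2021, 2022 → 16.

16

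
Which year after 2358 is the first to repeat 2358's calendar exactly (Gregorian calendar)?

Two years share a calendar iff Jan 1 falls on the same weekday and both are leap or both are common. 2358: Jan 1 is Wednesday, common year.
2359: Jan 1 Thursday, common
2360: Jan 1 Friday, leap
2361: Jan 1 Sunday, common
2362: Jan 1 Monday, common
2363: Jan 1 Tuesday, common
2364: Jan 1 Wednesday, leap
2365: Jan 1 Friday, common
2366: Jan 1 Saturday, common
2367: Jan 1 Sunday, common
2368: Jan 1 Monday, leap
2369: Jan 1 Wednesday, common
2369 matches on both conditions.

2369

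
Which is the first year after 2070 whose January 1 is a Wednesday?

Jan 1 advances by 2 weekdays after a leap year and by 1 after a common year.
2070: Jan 1 is Wednesday.
2071: Thursday
2072: Friday (leap)
2073: Sunday
2074: Monday
2075: Tuesday
2076: Wednesday (leap)
2076 begins on a Wednesday

2076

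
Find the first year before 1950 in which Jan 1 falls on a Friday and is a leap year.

1932

Jan 1 advances by 2 weekdays after a leap year and by 1 after a common year.
1950: Jan 1 is Sunday.
1949: Saturday
1948: Thursday (leap)
1947: Wednesday
1946: Tuesday
1945: Monday
1944: Saturday (leap)
1943: Friday
1942: Thursday
1941: Wednesday
1940: Monday (leap)
1939: Sunday
1938: Saturday
1937: Friday
1936: Wednesday (leap)
1935: Tuesday
1934: Monday
1933: Sunday
1932: Friday (leap)
1932 begins on a Friday and is a leap year.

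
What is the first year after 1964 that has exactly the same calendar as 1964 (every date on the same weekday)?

1992

Two years share a calendar iff Jan 1 falls on the same weekday and both are leap or both are common. 1964: Jan 1 is Wednesday, leap year.
1965: Jan 1 Friday, common
1966: Jan 1 Saturday, common
1967: Jan 1 Sunday, common
1968: Jan 1 Monday, leap
1969: Jan 1 Wednesday, common
1970: Jan 1 Thursday, common
1971: Jan 1 Friday, common
1972: Jan 1 Saturday, leap
1973: Jan 1 Monday, common
1974: Jan 1 Tuesday, common
1975: Jan 1 Wednesday, common
1976: Jan 1 Thursday, leap
1977: Jan 1 Saturday, common
1978: Jan 1 Sunday, common
1979: Jan 1 Monday, common
1980: Jan 1 Tuesday, leap
1981: Jan 1 Thursday, common
1982: Jan 1 Friday, common
1983: Jan 1 Saturday, common
1984: Jan 1 Sunday, leap
1985: Jan 1 Tuesday, common
1986: Jan 1 Wednesday, common
1987: Jan 1 Thursday, common
1988: Jan 1 Friday, leap
1989: Jan 1 Sunday, common
1990: Jan 1 Monday, common
1991: Jan 1 Tuesday, common
1992: Jan 1 Wednesday, leap
1992 matches on both conditions.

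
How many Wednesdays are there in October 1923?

5

October 1923 has 31 days and begins on Monday.
The first Wednesday is October 3.
Wednesdays fall on 3, 10, 17, 24, 31 — that's 5.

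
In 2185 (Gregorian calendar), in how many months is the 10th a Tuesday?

Check the 10th of each month of 2185: Jan 10: Mon, Feb 10: Thu, Mar 10: Thu, Apr 10: Sun, May 10: Tue, Jun 10: Fri, Jul 10: Sun, Aug 10: Wed, Sep 10: Sat, Oct 10: Mon, Nov 10: Thu, Dec 10: Sat.
Tuesday occurs in May — 1 month.

1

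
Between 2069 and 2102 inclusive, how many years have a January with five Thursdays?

January has 31 days; it has five Thursdays when Thursday falls among the first (month-length − 28) days — i.e. when January 1 is one of Thursday/Wednesday/Tuesday.
January 1 by year: 2069:Tue✓ 2070:Wed✓ 2071:Thu✓ 2072:Fri 2073:Sun 2074:Mon 2075:Tue✓ 2076:Wed✓ 2077:Fri 2078:Sat 2079:Sun 2080:Mon 2081:Wed✓ 2082:Thu✓ 2083:Fri …(4 more)… 2088:Thu✓ 2089:Sat 2090:Sun 2091:Mon 2092:Tue✓ 2093:Thu✓ 2094:Fri 2095:Sat 2096:Sun 2097:Tue✓ 2098:Wed✓ 2099:Thu✓ 2100:Fri 2101:Sat 2102:Sun
Years with five Thursdays: 2069, 2070, 2071, 2075, 2076, 2081, 2082, 2086, 2087, 2088, 2092, 2093, 2097, 2098, 2099 → 15.

15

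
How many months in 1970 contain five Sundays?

A month of length L has five Sundays iff its first Sunday is on day ≤ L−28 (so day 1–3 in a 31-day month, 1–2 in a 30-day month, day 1 in a leap February).
Checking each month of 1970: Jan starts Thu (31d); Feb starts Sun (28d); Mar starts Sun (31d) ✓; Apr starts Wed (30d); May starts Fri (31d) ✓; Jun starts Mon (30d); Jul starts Wed (31d); Aug starts Sat (31d) ✓; Sep starts Tue (30d); Oct starts Thu (31d); Nov starts Sun (30d) ✓; Dec starts Tue (31d).
Five-Sunday months: March, May, August, November → 4.

4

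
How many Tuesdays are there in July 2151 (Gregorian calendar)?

4

July 2151 has 31 days and begins on Thursday.
The first Tuesday is July 6.
Tuesdays fall on 6, 13, 20, 27 — that's 4.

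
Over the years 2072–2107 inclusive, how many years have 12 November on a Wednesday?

5

Track 12 November's weekday year by year (advancing +1, or +2 across a Feb 29):
  2072: Sat  2073: Sun (+1)  2074: Mon (+1)  2075: Tue (+1)  2076: Thu (+2)
  2077: Fri (+1)  2078: Sat (+1)  2079: Sun (+1)  2080: Tue (+2)  2081: Wed (+1) ✓
  2082: Thu (+1)  2083: Fri (+1)  2084: Sun (+2)  2085: Mon (+1)  … (8 more years) …
  2094: Fri (+1)  2095: Sat (+1)  2096: Mon (+2)  2097: Tue (+1)  2098: Wed (+1) ✓
  2099: Thu (+1)  2100: Fri (+1)  2101: Sat (+1)  2102: Sun (+1)  2103: Mon (+1)
  2104: Wed (+2) ✓  2105: Thu (+1)  2106: Fri (+1)  2107: Sat (+1)
Wednesday years: 2081, 2087, 2092, 2098, 2104 — 5 in total.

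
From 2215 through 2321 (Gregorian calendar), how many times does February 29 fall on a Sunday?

Leap years in 2215–2321: 26 of them.
Feb 29 weekday advances by 5 (mod 7) from one leap year to the next four years later (or differs when a century non-leap intervenes).
Leap-day weekdays: 2216:Thu 2220:Tue 2224:Sun✓ 2228:Fri 2232:Wed 2236:Mon 2240:Sat 2244:Thu 2248:Tue 2252:Sun✓ 2256:Fri 2260:Wed 2264:Mon 2268:Sat 2272:Thu 2276:Tue 2280:Sun✓ 2284:Fri 2288:Wed 2292:Mon 2296:Sat 2304:Mon 2308:Sat 2312:Thu 2316:Tue 2320:Sun✓
Sunday: 2224, 2252, 2280, 2320 → 4.

4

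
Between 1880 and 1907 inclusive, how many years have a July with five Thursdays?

10

July has 31 days; it has five Thursdays when Thursday falls among the first (month-length − 28) days — i.e. when July 1 is one of Thursday/Wednesday/Tuesday.
July 1 by year: 1880:Thu✓ 1881:Fri 1882:Sat 1883:Sun 1884:Tue✓ 1885:Wed✓ 1886:Thu✓ 1887:Fri 1888:Sun 1889:Mon 1890:Tue✓ 1891:Wed✓ 1892:Fri 1893:Sat 1894:Sun 1895:Mon 1896:Wed✓ 1897:Thu✓ 1898:Fri 1899:Sat 1900:Sun 1901:Mon 1902:Tue✓ 1903:Wed✓ 1904:Fri 1905:Sat 1906:Sun 1907:Mon
Years with five Thursdays: 1880, 1884, 1885, 1886, 1890, 1891, 1896, 1897, 1902, 1903 → 10.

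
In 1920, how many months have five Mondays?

A month of length L has five Mondays iff its first Monday is on day ≤ L−28 (so day 1–3 in a 31-day month, 1–2 in a 30-day month, day 1 in a leap February).
Checking each month of 1920: Jan starts Thu (31d); Feb starts Sun (29d); Mar starts Mon (31d) ✓; Apr starts Thu (30d); May starts Sat (31d) ✓; Jun starts Tue (30d); Jul starts Thu (31d); Aug starts Sun (31d) ✓; Sep starts Wed (30d); Oct starts Fri (31d); Nov starts Mon (30d) ✓; Dec starts Wed (31d).
Five-Monday months: March, May, August, November → 4.

4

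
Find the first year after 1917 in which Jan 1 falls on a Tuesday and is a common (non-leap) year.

1918

Jan 1 advances by 2 weekdays after a leap year and by 1 after a common year.
1917: Jan 1 is Monday.
1918: Tuesday
1918 begins on a Tuesday and is a common year.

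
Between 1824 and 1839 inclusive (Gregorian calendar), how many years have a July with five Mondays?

July has 31 days; it has five Mondays when Monday falls among the first (month-length − 28) days — i.e. when July 1 is one of Monday/Sunday/Saturday.
July 1 by year: 1824:Thu 1825:Fri 1826:Sat✓ 1827:Sun✓ 1828:Tue 1829:Wed 1830:Thu 1831:Fri 1832:Sun✓ 1833:Mon✓ 1834:Tue 1835:Wed 1836:Fri 1837:Sat✓ 1838:Sun✓ 1839:Mon✓
Years with five Mondays: 1826, 1827, 1832, 1833, 1837, 1838, 1839 → 7.

7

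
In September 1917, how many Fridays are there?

September 1917 has 30 days and begins on Saturday.
The first Friday is September 7.
Fridays fall on 7, 14, 21, 28 — that's 4.

4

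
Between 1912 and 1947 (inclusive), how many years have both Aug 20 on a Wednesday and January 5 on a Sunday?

5

Check each year's weekday for Aug 20 and January 5:
  1912: Tue/Fri  1913: Wed/Sun ✓  1914: Thu/Mon  1915: Fri/Tue  1916: Sun/Wed  1917: Mon/Fri  1918: Tue/Sat  1919: Wed/Sun ✓  1920: Fri/Mon  1921: Sat/Wed  1922: Sun/Thu  1923: Mon/Fri  1924: Wed/Sat  1925: Thu/Mon  …(8 more)…  1934: Mon/Fri  1935: Tue/Sat  1936: Thu/Sun  1937: Fri/Tue  1938: Sat/Wed  1939: Sun/Thu  1940: Tue/Fri  1941: Wed/Sun ✓  1942: Thu/Mon  1943: Fri/Tue  1944: Sun/Wed  1945: Mon/Fri  1946: Tue/Sat  1947: Wed/Sun ✓
Both conditions hold in: 1913, 1919, 1930, 1941, 1947 — 5.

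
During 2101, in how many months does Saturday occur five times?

5

A month of length L has five Saturdays iff its first Saturday is on day ≤ L−28 (so day 1–3 in a 31-day month, 1–2 in a 30-day month, day 1 in a leap February).
Checking each month of 2101: Jan starts Sat (31d) ✓; Feb starts Tue (28d); Mar starts Tue (31d); Apr starts Fri (30d) ✓; May starts Sun (31d); Jun starts Wed (30d); Jul starts Fri (31d) ✓; Aug starts Mon (31d); Sep starts Thu (30d); Oct starts Sat (31d) ✓; Nov starts Tue (30d); Dec starts Thu (31d) ✓.
Five-Saturday months: January, April, July, October, December → 5.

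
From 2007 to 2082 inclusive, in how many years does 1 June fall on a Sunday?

11

Track 1 June's weekday year by year (advancing +1, or +2 across a Feb 29):
  2007: Fri  2008: Sun (+2) ✓  2009: Mon (+1)  2010: Tue (+1)  2011: Wed (+1)
  2012: Fri (+2)  2013: Sat (+1)  2014: Sun (+1) ✓  2015: Mon (+1)  2016: Wed (+2)
  2017: Thu (+1)  2018: Fri (+1)  2019: Sat (+1)  2020: Mon (+2)  … (48 more years) …
  2069: Sat (+1)  2070: Sun (+1) ✓  2071: Mon (+1)  2072: Wed (+2)  2073: Thu (+1)
  2074: Fri (+1)  2075: Sat (+1)  2076: Mon (+2)  2077: Tue (+1)  2078: Wed (+1)
  2079: Thu (+1)  2080: Sat (+2)  2081: Sun (+1) ✓  2082: Mon (+1)
Sunday years: 2008, 2014, 2025, 2031, 2036, 2042, 2053, 2059, 2064, 2070, 2081 — 11 in total.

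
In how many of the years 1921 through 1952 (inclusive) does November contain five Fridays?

9

November has 30 days; it has five Fridays when Friday falls among the first (month-length − 28) days — i.e. when November 1 is one of Friday/Thursday.
November 1 by year: 1921:Tue 1922:Wed 1923:Thu✓ 1924:Sat 1925:Sun 1926:Mon 1927:Tue 1928:Thu✓ 1929:Fri✓ 1930:Sat 1931:Sun 1932:Tue 1933:Wed 1934:Thu✓ 1935:Fri✓ 1936:Sun 1937:Mon 1938:Tue 1939:Wed 1940:Fri✓ 1941:Sat 1942:Sun 1943:Mon 1944:Wed 1945:Thu✓ 1946:Fri✓ 1947:Sat 1948:Mon 1949:Tue 1950:Wed 1951:Thu✓ 1952:Sat
Years with five Fridays: 1923, 1928, 1929, 1934, 1935, 1940, 1945, 1946, 1951 → 9.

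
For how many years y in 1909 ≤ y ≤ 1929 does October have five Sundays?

October has 31 days; it has five Sundays when Sunday falls among the first (month-length − 28) days — i.e. when October 1 is one of Sunday/Saturday/Friday.
October 1 by year: 1909:Fri✓ 1910:Sat✓ 1911:Sun✓ 1912:Tue 1913:Wed 1914:Thu 1915:Fri✓ 1916:Sun✓ 1917:Mon 1918:Tue 1919:Wed 1920:Fri✓ 1921:Sat✓ 1922:Sun✓ 1923:Mon 1924:Wed 1925:Thu 1926:Fri✓ 1927:Sat✓ 1928:Mon 1929:Tue
Years with five Sundays: 1909, 1910, 1911, 1915, 1916, 1920, 1921, 1922, 1926, 1927 → 10.

10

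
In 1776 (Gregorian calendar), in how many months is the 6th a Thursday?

Check the 6th of each month of 1776: Jan 6: Sat, Feb 6: Tue, Mar 6: Wed, Apr 6: Sat, May 6: Mon, Jun 6: Thu, Jul 6: Sat, Aug 6: Tue, Sep 6: Fri, Oct 6: Sun, Nov 6: Wed, Dec 6: Fri.
Thursday occurs in June — 1 month.

1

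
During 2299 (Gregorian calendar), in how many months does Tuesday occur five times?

A month of length L has five Tuesdays iff its first Tuesday is on day ≤ L−28 (so day 1–3 in a 31-day month, 1–2 in a 30-day month, day 1 in a leap February).
Checking each month of 2299: Jan starts Sun (31d) ✓; Feb starts Wed (28d); Mar starts Wed (31d); Apr starts Sat (30d); May starts Mon (31d) ✓; Jun starts Thu (30d); Jul starts Sat (31d); Aug starts Tue (31d) ✓; Sep starts Fri (30d); Oct starts Sun (31d) ✓; Nov starts Wed (30d); Dec starts Fri (31d).
Five-Tuesday months: January, May, August, October → 4.

4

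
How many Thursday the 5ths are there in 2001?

Check the 5th of each month of 2001: Jan 5: Fri, Feb 5: Mon, Mar 5: Mon, Apr 5: Thu, May 5: Sat, Jun 5: Tue, Jul 5: Thu, Aug 5: Sun, Sep 5: Wed, Oct 5: Fri, Nov 5: Mon, Dec 5: Wed.
Thursday occurs in April, July — 2 months.

2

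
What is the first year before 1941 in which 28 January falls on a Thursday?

1937

From one year to the next, a fixed date's weekday advances by 1, or by 2 when a Feb 29 lies between the two dates.
1941: January 28 is Tuesday.
1940: Sunday (−2)
1939: Saturday (−1)
1938: Friday (−1)
1937: Thursday (−1)
28 January falls on a Thursday in 1937.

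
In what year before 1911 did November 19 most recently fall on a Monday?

1906

From one year to the next, a fixed date's weekday advances by 1, or by 2 when a Feb 29 lies between the two dates.
1911: November 19 is Sunday.
1910: Saturday (−1)
1909: Friday (−1)
1908: Thursday (−1)
1907: Tuesday (−2)
1906: Monday (−1)
November 19 falls on a Monday in 1906.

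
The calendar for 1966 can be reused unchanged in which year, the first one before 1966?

Two years share a calendar iff Jan 1 falls on the same weekday and both are leap or both are common. 1966: Jan 1 is Saturday, common year.
1965: Jan 1 Friday, common
1964: Jan 1 Wednesday, leap
1963: Jan 1 Tuesday, common
1962: Jan 1 Monday, common
1961: Jan 1 Sunday, common
1960: Jan 1 Friday, leap
1959: Jan 1 Thursday, common
1958: Jan 1 Wednesday, common
1957: Jan 1 Tuesday, common
1956: Jan 1 Sunday, leap
1955: Jan 1 Saturday, common
1955 matches on both conditions.

1955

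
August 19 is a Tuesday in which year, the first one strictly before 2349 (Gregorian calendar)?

2347

From one year to the next, a fixed date's weekday advances by 1, or by 2 when a Feb 29 lies between the two dates.
2349: August 19 is Friday.
2348: Thursday (−1)
2347: Tuesday (−2)
August 19 falls on a Tuesday in 2347.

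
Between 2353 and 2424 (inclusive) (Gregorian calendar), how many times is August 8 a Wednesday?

Track August 8's weekday year by year (advancing +1, or +2 across a Feb 29):
  2353: Sat  2354: Sun (+1)  2355: Mon (+1)  2356: Wed (+2) ✓  2357: Thu (+1)
  2358: Fri (+1)  2359: Sat (+1)  2360: Mon (+2)  2361: Tue (+1)  2362: Wed (+1) ✓
  2363: Thu (+1)  2364: Sat (+2)  2365: Sun (+1)  2366: Mon (+1)  … (44 more years) …
  2411: Mon (+1)  2412: Wed (+2) ✓  2413: Thu (+1)  2414: Fri (+1)  2415: Sat (+1)
  2416: Mon (+2)  2417: Tue (+1)  2418: Wed (+1) ✓  2419: Thu (+1)  2420: Sat (+2)
  2421: Sun (+1)  2422: Mon (+1)  2423: Tue (+1)  2424: Thu (+2)
Wednesday years: 2356, 2362, 2373, 2379, 2384, 2390, 2401, 2407, 2412, 2418 — 10 in total.

10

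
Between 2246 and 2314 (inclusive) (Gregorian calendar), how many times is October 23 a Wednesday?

10

Track October 23's weekday year by year (advancing +1, or +2 across a Feb 29):
  2246: Fri  2247: Sat (+1)  2248: Mon (+2)  2249: Tue (+1)  2250: Wed (+1) ✓
  2251: Thu (+1)  2252: Sat (+2)  2253: Sun (+1)  2254: Mon (+1)  2255: Tue (+1)
  2256: Thu (+2)  2257: Fri (+1)  2258: Sat (+1)  2259: Sun (+1)  … (41 more years) …
  2301: Wed (+1) ✓  2302: Thu (+1)  2303: Fri (+1)  2304: Sun (+2)  2305: Mon (+1)
  2306: Tue (+1)  2307: Wed (+1) ✓  2308: Fri (+2)  2309: Sat (+1)  2310: Sun (+1)
  2311: Mon (+1)  2312: Wed (+2) ✓  2313: Thu (+1)  2314: Fri (+1)
Wednesday years: 2250, 2261, 2267, 2272, 2278, 2289, 2295, 2301, 2307, 2312 — 10 in total.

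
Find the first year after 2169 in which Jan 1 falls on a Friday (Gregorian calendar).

2173

Jan 1 advances by 2 weekdays after a leap year and by 1 after a common year.
2169: Jan 1 is Sunday.
2170: Monday
2171: Tuesday
2172: Wednesday (leap)
2173: Friday
2173 begins on a Friday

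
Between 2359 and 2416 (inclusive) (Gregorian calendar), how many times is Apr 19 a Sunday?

Track Apr 19's weekday year by year (advancing +1, or +2 across a Feb 29):
  2359: Sun ✓  2360: Tue (+2)  2361: Wed (+1)  2362: Thu (+1)  2363: Fri (+1)
  2364: Sun (+2) ✓  2365: Mon (+1)  2366: Tue (+1)  2367: Wed (+1)  2368: Fri (+2)
  2369: Sat (+1)  2370: Sun (+1) ✓  2371: Mon (+1)  2372: Wed (+2)  … (30 more years) …
  2403: Sat (+1)  2404: Mon (+2)  2405: Tue (+1)  2406: Wed (+1)  2407: Thu (+1)
  2408: Sat (+2)  2409: Sun (+1) ✓  2410: Mon (+1)  2411: Tue (+1)  2412: Thu (+2)
  2413: Fri (+1)  2414: Sat (+1)  2415: Sun (+1) ✓  2416: Tue (+2)
Sunday years: 2359, 2364, 2370, 2381, 2387, 2392, 2398, 2409, 2415 — 9 in total.

9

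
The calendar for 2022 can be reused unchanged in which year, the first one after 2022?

2033

Two years share a calendar iff Jan 1 falls on the same weekday and both are leap or both are common. 2022: Jan 1 is Saturday, common year.
2023: Jan 1 Sunday, common
2024: Jan 1 Monday, leap
2025: Jan 1 Wednesday, common
2026: Jan 1 Thursday, common
2027: Jan 1 Friday, common
2028: Jan 1 Saturday, leap
2029: Jan 1 Monday, common
2030: Jan 1 Tuesday, common
2031: Jan 1 Wednesday, common
2032: Jan 1 Thursday, leap
2033: Jan 1 Saturday, common
2033 matches on both conditions.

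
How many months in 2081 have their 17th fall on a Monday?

3

Check the 17th of each month of 2081: Jan 17: Fri, Feb 17: Mon, Mar 17: Mon, Apr 17: Thu, May 17: Sat, Jun 17: Tue, Jul 17: Thu, Aug 17: Sun, Sep 17: Wed, Oct 17: Fri, Nov 17: Mon, Dec 17: Wed.
Monday occurs in February, March, November — 3 months.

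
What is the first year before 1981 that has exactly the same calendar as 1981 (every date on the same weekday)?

Two years share a calendar iff Jan 1 falls on the same weekday and both are leap or both are common. 1981: Jan 1 is Thursday, common year.
1980: Jan 1 Tuesday, leap
1979: Jan 1 Monday, common
1978: Jan 1 Sunday, common
1977: Jan 1 Saturday, common
1976: Jan 1 Thursday, leap
1975: Jan 1 Wednesday, common
1974: Jan 1 Tuesday, common
1973: Jan 1 Monday, common
1972: Jan 1 Saturday, leap
1971: Jan 1 Friday, common
1970: Jan 1 Thursday, common
1970 matches on both conditions.

1970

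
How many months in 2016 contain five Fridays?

5

A month of length L has five Fridays iff its first Friday is on day ≤ L−28 (so day 1–3 in a 31-day month, 1–2 in a 30-day month, day 1 in a leap February).
Checking each month of 2016: Jan starts Fri (31d) ✓; Feb starts Mon (29d); Mar starts Tue (31d); Apr starts Fri (30d) ✓; May starts Sun (31d); Jun starts Wed (30d); Jul starts Fri (31d) ✓; Aug starts Mon (31d); Sep starts Thu (30d) ✓; Oct starts Sat (31d); Nov starts Tue (30d); Dec starts Thu (31d) ✓.
Five-Friday months: January, April, July, September, December → 5.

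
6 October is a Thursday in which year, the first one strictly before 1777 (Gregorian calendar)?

1774

From one year to the next, a fixed date's weekday advances by 1, or by 2 when a Feb 29 lies between the two dates.
1777: October 6 is Monday.
1776: Sunday (−1)
1775: Friday (−2)
1774: Thursday (−1)
6 October falls on a Thursday in 1774.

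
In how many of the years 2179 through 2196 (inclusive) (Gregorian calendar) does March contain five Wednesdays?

8

March has 31 days; it has five Wednesdays when Wednesday falls among the first (month-length − 28) days — i.e. when March 1 is one of Wednesday/Tuesday/Monday.
March 1 by year: 2179:Mon✓ 2180:Wed✓ 2181:Thu 2182:Fri 2183:Sat 2184:Mon✓ 2185:Tue✓ 2186:Wed✓ 2187:Thu 2188:Sat 2189:Sun 2190:Mon✓ 2191:Tue✓ 2192:Thu 2193:Fri 2194:Sat 2195:Sun 2196:Tue✓
Years with five Wednesdays: 2179, 2180, 2184, 2185, 2186, 2190, 2191, 2196 → 8.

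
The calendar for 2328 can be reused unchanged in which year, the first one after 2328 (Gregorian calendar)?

2356

Two years share a calendar iff Jan 1 falls on the same weekday and both are leap or both are common. 2328: Jan 1 is Sunday, leap year.
2329: Jan 1 Tuesday, common
2330: Jan 1 Wednesday, common
2331: Jan 1 Thursday, common
2332: Jan 1 Friday, leap
2333: Jan 1 Sunday, common
2334: Jan 1 Monday, common
2335: Jan 1 Tuesday, common
2336: Jan 1 Wednesday, leap
2337: Jan 1 Friday, common
2338: Jan 1 Saturday, common
2339: Jan 1 Sunday, common
2340: Jan 1 Monday, leap
2341: Jan 1 Wednesday, common
2342: Jan 1 Thursday, common
2343: Jan 1 Friday, common
2344: Jan 1 Saturday, leap
2345: Jan 1 Monday, common
2346: Jan 1 Tuesday, common
2347: Jan 1 Wednesday, common
2348: Jan 1 Thursday, leap
2349: Jan 1 Saturday, common
2350: Jan 1 Sunday, common
2351: Jan 1 Monday, common
2352: Jan 1 Tuesday, leap
2353: Jan 1 Thursday, common
2354: Jan 1 Friday, common
2355: Jan 1 Saturday, common
2356: Jan 1 Sunday, leap
2356 matches on both conditions.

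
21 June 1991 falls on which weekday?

Friday

January 1, 1991 is a Tuesday.
June 21 is day 172 of the year, i.e. 171 days after Jan 1.
171 mod 7 = 3, so advance 3 weekdays from Tuesday: Friday.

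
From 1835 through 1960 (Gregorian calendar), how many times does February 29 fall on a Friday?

Leap years in 1835–1960: 31 of them.
Feb 29 weekday advances by 5 (mod 7) from one leap year to the next four years later (or differs when a century non-leap intervenes).
Leap-day weekdays: 1836:Mon 1840:Sat 1844:Thu 1848:Tue 1852:Sun 1856:Fri✓ 1860:Wed 1864:Mon 1868:Sat 1872:Thu 1876:Tue 1880:Sun 1884:Fri✓ …(5 more)… 1912:Thu 1916:Tue 1920:Sun 1924:Fri✓ 1928:Wed 1932:Mon 1936:Sat 1940:Thu 1944:Tue 1948:Sun 1952:Fri✓ 1956:Wed 1960:Mon
Friday: 1856, 1884, 1924, 1952 → 4.

4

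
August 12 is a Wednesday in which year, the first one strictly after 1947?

From one year to the next, a fixed date's weekday advances by 1, or by 2 when a Feb 29 lies between the two dates.
1947: August 12 is Tuesday.
1948: Thursday (+2)
1949: Friday (+1)
1950: Saturday (+1)
1951: Sunday (+1)
1952: Tuesday (+2)
1953: Wednesday (+1)
August 12 falls on a Wednesday in 1953.

1953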